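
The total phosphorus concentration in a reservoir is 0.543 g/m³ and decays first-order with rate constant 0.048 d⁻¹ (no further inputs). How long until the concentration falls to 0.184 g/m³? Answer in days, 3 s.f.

22.5 d

t = ln(C₀/C)/k = ln(0.543/0.184)/0.048 = 1.082/0.048 = 22.55 d.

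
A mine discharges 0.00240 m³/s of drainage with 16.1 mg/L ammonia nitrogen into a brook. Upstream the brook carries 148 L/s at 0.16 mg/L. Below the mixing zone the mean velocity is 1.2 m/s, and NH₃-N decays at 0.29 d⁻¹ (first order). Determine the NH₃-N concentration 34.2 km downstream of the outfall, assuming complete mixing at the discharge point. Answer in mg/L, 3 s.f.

0.377 mg/L

148 L/s = 0.148 m³/s.
After complete mixing, C₀ = (0.0024·16.1 + 0.148·0.16) / 0.1504 = 0.4144 mg/L.
Travel time t = 3.42e+04 m / 1.2 m/s = 2.85e+04 s = 0.3299 d.
C = 0.4144·exp(−0.29·0.3299) = 0.4144·0.9088 = 0.3766 mg/L.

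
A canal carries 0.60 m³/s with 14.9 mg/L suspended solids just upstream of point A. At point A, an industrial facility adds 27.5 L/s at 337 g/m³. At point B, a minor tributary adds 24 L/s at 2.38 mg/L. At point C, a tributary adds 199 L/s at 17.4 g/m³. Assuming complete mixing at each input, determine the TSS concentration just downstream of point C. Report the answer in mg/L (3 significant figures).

27.5 L/s = 0.0275 m³/s.
After input A: C = (0.6·14.9 + 0.0275·337) / 0.6275 = 29.02 mg/L.
24 L/s = 0.024 m³/s.
After input B: C = (0.6275·29.02 + 0.024·2.38) / 0.6515 = 28.03 mg/L.
199 L/s = 0.199 m³/s.
After input C: C = (0.6515·28.03 + 0.199·17.4) / 0.8505 = 25.55 mg/L.

25.5 mg/L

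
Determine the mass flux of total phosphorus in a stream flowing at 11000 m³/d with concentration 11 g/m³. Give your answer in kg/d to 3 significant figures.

121 kg/d

11000 m³/d = 0.1273 m³/s.
Mass flux = Q·C = 0.1273 m³/s × 11 g/m³ = 1.4 g/s.
= 1.4 g/s × 86.4 = 121 kg/d.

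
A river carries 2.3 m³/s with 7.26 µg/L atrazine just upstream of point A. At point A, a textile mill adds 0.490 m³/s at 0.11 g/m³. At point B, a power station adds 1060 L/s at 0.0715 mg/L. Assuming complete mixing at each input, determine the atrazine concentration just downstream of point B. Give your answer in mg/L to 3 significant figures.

7.26 µg/L = 0.00726 mg/L.
After input A: C = (2.3·0.00726 + 0.49·0.11) / 2.79 = 0.0253 mg/L.
1060 L/s = 1.06 m³/s.
After input B: C = (2.79·0.0253 + 1.06·0.0715) / 3.85 = 0.03802 mg/L.

0.0380 mg/L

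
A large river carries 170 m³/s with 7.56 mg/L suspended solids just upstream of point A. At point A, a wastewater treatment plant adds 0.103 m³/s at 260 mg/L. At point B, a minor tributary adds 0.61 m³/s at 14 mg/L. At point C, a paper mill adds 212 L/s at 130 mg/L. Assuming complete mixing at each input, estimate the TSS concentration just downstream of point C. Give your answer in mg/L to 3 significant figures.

7.89 mg/L

After input A: C = (170·7.56 + 0.103·260) / 170.1 = 7.713 mg/L.
After input B: C = (170.1·7.713 + 0.61·14) / 170.7 = 7.735 mg/L.
212 L/s = 0.212 m³/s.
After input C: C = (170.7·7.735 + 0.212·130) / 170.9 = 7.887 mg/L.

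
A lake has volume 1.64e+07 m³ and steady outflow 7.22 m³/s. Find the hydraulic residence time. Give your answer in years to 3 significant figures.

Q = 7.22 m³/s × 3.156e+07 s/yr = 2.278e+08 m³/yr.
Hydraulic residence time τ = V/Q = 1.64e+07/2.278e+08 = 0.07198 yr.

0.0720 yr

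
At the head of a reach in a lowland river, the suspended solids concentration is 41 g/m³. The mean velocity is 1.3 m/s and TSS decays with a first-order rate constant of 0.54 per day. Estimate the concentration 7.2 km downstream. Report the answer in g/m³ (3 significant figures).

39.6 g/m³

Travel time t = 7.2 km / 1.3 m/s = 7200/1.3 = 5538 s = 0.0641 d.
First-order decay: C = 41·exp(−0.54·0.0641) = 41·0.966 = 39.61 g/m³.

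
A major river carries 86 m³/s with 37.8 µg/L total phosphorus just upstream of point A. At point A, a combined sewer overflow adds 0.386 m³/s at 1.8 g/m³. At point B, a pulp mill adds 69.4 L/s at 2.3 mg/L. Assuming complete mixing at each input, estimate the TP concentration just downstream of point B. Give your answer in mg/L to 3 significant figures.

37.8 µg/L = 0.0378 mg/L.
After input A: C = (86·0.0378 + 0.386·1.8) / 86.39 = 0.04567 mg/L.
69.4 L/s = 0.0694 m³/s.
After input B: C = (86.39·0.04567 + 0.0694·2.3) / 86.46 = 0.04748 mg/L.

0.0475 mg/L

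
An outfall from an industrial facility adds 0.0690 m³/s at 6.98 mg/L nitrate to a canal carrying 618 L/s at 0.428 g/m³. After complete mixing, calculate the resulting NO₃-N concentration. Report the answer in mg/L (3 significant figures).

618 L/s = 0.618 m³/s.
Conservation of mass across the mixing zone: C = (0.069·6.98 + 0.618·0.428) / (0.069 + 0.618) = 0.7461/0.687 = 1.086 mg/L.

1.09 mg/L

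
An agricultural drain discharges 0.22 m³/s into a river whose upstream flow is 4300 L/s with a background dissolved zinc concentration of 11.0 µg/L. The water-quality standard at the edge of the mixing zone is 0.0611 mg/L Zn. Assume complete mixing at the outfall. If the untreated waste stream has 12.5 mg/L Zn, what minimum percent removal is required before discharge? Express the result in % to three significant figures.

91.7 %

4300 L/s = 4.3 m³/s.
11.0 µg/L = 0.011 mg/L.
Mass balance: 0.0611·4.52 = 0.22·Cₑ + 4.3·0.011.
Cₑ = (0.2762 − 0.0473) / 0.22 = 1.04 mg/L.
Required removal = 1 − 1.04/12.5 = 91.68 %.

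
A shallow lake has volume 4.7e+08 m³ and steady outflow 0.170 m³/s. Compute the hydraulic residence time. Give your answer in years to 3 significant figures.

87.6 yr

Q = 0.170 m³/s × 3.156e+07 s/yr = 5.365e+06 m³/yr.
Hydraulic residence time τ = V/Q = 4.7e+08/5.365e+06 = 87.61 yr.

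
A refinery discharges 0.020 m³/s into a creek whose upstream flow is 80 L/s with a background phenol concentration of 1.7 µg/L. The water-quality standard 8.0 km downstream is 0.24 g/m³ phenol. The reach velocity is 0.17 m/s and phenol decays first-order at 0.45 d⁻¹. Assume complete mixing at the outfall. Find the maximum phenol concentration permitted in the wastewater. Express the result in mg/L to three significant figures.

80 L/s = 0.08 m³/s.
1.7 µg/L = 0.0017 mg/L.
Travel time to the compliance point: t = 8000/0.17 = 4.706e+04 s = 0.5447 d; decay factor exp(−0.45·0.5447) = 0.7826.
So the concentration just after mixing may be at most 0.24/0.7826 = 0.3067 mg/L.
Mass balance: 0.3067·0.1 = 0.02·Cₑ + 0.08·0.0017.
Cₑ = (0.03067 − 0.000136) / 0.02 = 1.526 mg/L.

1.53 mg/L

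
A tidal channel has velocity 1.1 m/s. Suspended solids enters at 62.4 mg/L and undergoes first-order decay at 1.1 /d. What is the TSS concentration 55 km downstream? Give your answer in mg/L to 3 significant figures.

33.0 mg/L

Travel time t = 55 km / 1.1 m/s = 5.5e+04/1.1 = 5e+04 s = 0.5787 d.
First-order decay: C = 62.4·exp(−1.1·0.5787) = 62.4·0.5291 = 33.02 mg/L.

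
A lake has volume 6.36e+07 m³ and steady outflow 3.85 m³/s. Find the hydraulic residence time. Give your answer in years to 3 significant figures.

0.523 yr

Q = 3.85 m³/s × 3.156e+07 s/yr = 1.215e+08 m³/yr.
Hydraulic residence time τ = V/Q = 6.36e+07/1.215e+08 = 0.5235 yr.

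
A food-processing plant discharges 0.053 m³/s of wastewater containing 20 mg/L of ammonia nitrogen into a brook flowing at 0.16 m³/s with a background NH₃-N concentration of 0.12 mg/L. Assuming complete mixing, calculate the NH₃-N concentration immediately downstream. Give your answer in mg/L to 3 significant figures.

5.07 mg/L

Conservation of mass across the mixing zone: C = (0.053·20 + 0.16·0.12) / (0.053 + 0.16) = 1.079/0.213 = 5.067 mg/L.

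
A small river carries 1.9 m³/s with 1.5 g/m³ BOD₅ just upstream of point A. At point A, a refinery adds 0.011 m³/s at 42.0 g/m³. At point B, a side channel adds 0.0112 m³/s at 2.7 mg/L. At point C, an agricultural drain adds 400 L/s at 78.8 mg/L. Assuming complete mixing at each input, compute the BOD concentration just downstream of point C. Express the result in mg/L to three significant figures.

After input A: C = (1.9·1.5 + 0.011·42) / 1.911 = 1.733 mg/L.
After input B: C = (1.911·1.733 + 0.0112·2.7) / 1.922 = 1.739 mg/L.
400 L/s = 0.4 m³/s.
After input C: C = (1.922·1.739 + 0.4·78.8) / 2.322 = 15.01 mg/L.

15.0 mg/L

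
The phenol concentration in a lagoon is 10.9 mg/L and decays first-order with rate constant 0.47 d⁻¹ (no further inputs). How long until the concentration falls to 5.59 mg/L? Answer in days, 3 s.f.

1.42 d

t = ln(C₀/C)/k = ln(10.9/5.59)/0.47 = 0.6678/0.47 = 1.421 d.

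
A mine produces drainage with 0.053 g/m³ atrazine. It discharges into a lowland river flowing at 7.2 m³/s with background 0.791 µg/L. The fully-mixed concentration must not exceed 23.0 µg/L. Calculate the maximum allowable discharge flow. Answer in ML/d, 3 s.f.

0.791 µg/L = 0.000791 mg/L.
23.0 µg/L = 0.023 mg/L.
Mass balance at complete mixing: C_std·(Q_w + Q_r) = Q_w·C_e + Q_r·C_b.
Rearranging, Q_w = Q_r·(C_std − C_b)/(C_e − C_std) = 7.2·(0.023 − 0.000791) / (0.053 − 0.023) = 5.33 m³/s.
= 460.5 ML/d.

461 ML/d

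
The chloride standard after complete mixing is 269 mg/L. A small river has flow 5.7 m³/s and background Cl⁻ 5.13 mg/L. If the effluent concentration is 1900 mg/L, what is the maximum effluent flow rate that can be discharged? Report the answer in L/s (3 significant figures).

Mass balance at complete mixing: C_std·(Q_w + Q_r) = Q_w·C_e + Q_r·C_b.
Rearranging, Q_w = Q_r·(C_std − C_b)/(C_e − C_std) = 5.7·(269 − 5.13) / (1900 − 269) = 0.9222 m³/s.
= 922.2 L/s.

922 L/s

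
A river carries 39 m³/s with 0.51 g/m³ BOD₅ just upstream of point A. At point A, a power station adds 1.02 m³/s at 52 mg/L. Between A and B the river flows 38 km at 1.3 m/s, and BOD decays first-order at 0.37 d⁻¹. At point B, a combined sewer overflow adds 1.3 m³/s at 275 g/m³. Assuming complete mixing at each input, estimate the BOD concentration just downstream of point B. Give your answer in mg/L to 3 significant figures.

10.2 mg/L

After input A: C = (39·0.51 + 1.02·52) / 40.02 = 1.822 mg/L.
Over the 38 km reach to input B (t = 2.923e+04 s = 0.3383 d), decay gives C = 1.822·exp(−0.37·0.3383) = 1.608 mg/L.
After input B: C = (40.02·1.608 + 1.3·275) / 41.32 = 10.21 mg/L.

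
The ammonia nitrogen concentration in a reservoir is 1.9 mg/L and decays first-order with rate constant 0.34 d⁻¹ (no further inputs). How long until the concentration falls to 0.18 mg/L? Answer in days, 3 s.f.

6.93 d

t = ln(C₀/C)/k = ln(1.9/0.18)/0.34 = 2.357/0.34 = 6.931 d.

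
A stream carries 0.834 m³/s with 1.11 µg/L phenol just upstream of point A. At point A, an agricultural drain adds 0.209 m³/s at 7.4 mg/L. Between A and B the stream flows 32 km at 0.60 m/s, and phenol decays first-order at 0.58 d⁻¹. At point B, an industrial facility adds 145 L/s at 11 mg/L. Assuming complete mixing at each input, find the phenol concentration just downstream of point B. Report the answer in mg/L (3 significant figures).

1.11 µg/L = 0.00111 mg/L.
After input A: C = (0.834·0.00111 + 0.209·7.4) / 1.043 = 1.484 mg/L.
Over the 32 km reach to input B (t = 5.333e+04 s = 0.6173 d), decay gives C = 1.484·exp(−0.58·0.6173) = 1.037 mg/L.
145 L/s = 0.145 m³/s.
After input B: C = (1.043·1.037 + 0.145·11) / 1.188 = 2.253 mg/L.

2.25 mg/L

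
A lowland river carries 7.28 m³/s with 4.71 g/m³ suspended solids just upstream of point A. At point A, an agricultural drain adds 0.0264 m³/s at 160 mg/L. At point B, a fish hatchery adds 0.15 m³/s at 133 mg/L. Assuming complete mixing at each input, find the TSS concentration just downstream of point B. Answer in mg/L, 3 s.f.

7.84 mg/L

After input A: C = (7.28·4.71 + 0.0264·160) / 7.306 = 5.271 mg/L.
After input B: C = (7.306·5.271 + 0.15·133) / 7.456 = 7.841 mg/L.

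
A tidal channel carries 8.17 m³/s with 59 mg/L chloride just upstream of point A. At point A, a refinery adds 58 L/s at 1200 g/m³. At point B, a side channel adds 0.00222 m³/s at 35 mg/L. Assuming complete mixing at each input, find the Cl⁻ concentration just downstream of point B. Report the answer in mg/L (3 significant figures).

58 L/s = 0.058 m³/s.
After input A: C = (8.17·59 + 0.058·1200) / 8.228 = 67.04 mg/L.
After input B: C = (8.228·67.04 + 0.00222·35) / 8.23 = 67.03 mg/L.

67.0 mg/L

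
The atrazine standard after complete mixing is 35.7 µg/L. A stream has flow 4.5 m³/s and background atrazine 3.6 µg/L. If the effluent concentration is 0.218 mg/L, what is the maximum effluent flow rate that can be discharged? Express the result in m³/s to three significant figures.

3.6 µg/L = 0.0036 mg/L.
35.7 µg/L = 0.0357 mg/L.
Mass balance at complete mixing: C_std·(Q_w + Q_r) = Q_w·C_e + Q_r·C_b.
Rearranging, Q_w = Q_r·(C_std − C_b)/(C_e − C_std) = 4.5·(0.0357 − 0.0036) / (0.218 − 0.0357) = 0.7924 m³/s.

0.792 m³/s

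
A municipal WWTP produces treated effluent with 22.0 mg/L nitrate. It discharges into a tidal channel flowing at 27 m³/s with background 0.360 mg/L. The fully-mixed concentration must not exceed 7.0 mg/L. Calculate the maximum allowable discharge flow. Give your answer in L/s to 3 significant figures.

12000 L/s

Mass balance at complete mixing: C_std·(Q_w + Q_r) = Q_w·C_e + Q_r·C_b.
Rearranging, Q_w = Q_r·(C_std − C_b)/(C_e − C_std) = 27·(7 − 0.36) / (22 − 7) = 11.95 m³/s.
= 1.195e+04 L/s.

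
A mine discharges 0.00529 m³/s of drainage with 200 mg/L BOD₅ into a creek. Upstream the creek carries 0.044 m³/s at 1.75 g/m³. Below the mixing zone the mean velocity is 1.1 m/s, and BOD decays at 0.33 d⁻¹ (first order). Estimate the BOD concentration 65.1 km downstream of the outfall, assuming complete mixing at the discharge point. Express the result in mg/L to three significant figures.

After complete mixing, C₀ = (0.00529·200 + 0.044·1.75) / 0.04929 = 23.03 mg/L.
Travel time t = 6.51e+04 m / 1.1 m/s = 5.918e+04 s = 0.685 d.
C = 23.03·exp(−0.33·0.685) = 23.03·0.7977 = 18.37 mg/L.

18.4 mg/L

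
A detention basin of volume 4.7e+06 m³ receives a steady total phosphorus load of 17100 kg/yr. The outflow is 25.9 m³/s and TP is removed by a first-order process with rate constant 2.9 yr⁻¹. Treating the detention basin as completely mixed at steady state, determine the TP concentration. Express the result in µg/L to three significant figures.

Outflow Q = 25.9 m³/s × 3.156e+07 s/yr = 8.173e+08 m³/yr.
Steady-state CSTR mass balance: W = Q·C + k·V·C, so C = W/(Q + kV).
Q + kV = 8.173e+08 + 2.9·4.7e+06 = 8.31e+08 m³/yr.
C = 17100/8.31e+08 = 2.058e-05 kg/m³ = 0.02058 mg/L = 20.58 µg/L.

20.6 µg/L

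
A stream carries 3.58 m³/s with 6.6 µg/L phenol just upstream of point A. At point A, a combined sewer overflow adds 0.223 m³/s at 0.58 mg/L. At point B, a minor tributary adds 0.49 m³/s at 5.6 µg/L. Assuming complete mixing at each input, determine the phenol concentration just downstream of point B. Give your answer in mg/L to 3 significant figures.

6.6 µg/L = 0.0066 mg/L.
After input A: C = (3.58·0.0066 + 0.223·0.58) / 3.803 = 0.04022 mg/L.
5.6 µg/L = 0.0056 mg/L.
After input B: C = (3.803·0.04022 + 0.49·0.0056) / 4.293 = 0.03627 mg/L.

0.0363 mg/L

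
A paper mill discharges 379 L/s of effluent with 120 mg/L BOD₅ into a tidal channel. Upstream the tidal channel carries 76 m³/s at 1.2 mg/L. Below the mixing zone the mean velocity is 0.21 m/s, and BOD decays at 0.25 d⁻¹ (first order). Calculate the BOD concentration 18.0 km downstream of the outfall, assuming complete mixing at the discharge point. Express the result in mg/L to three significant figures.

379 L/s = 0.379 m³/s.
After complete mixing, C₀ = (0.379·120 + 76·1.2) / 76.38 = 1.789 mg/L.
Travel time t = 1.8e+04 m / 0.21 m/s = 8.571e+04 s = 0.9921 d.
C = 1.789·exp(−0.25·0.9921) = 1.789·0.7803 = 1.396 mg/L.

1.40 mg/L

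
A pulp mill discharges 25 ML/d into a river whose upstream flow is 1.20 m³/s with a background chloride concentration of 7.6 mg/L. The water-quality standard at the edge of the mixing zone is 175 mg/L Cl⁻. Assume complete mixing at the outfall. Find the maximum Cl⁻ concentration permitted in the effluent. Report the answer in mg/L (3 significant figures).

869 mg/L

25 ML/d = 0.2894 m³/s.
Mass balance: 175·1.489 = 0.2894·Cₑ + 1.2·7.6.
Cₑ = (260.6 − 9.12) / 0.2894 = 869.2 mg/L.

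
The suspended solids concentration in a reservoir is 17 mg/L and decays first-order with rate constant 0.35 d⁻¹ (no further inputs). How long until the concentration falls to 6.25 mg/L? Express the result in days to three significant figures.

2.86 d

t = ln(C₀/C)/k = ln(17/6.25)/0.35 = 1.001/0.35 = 2.859 d.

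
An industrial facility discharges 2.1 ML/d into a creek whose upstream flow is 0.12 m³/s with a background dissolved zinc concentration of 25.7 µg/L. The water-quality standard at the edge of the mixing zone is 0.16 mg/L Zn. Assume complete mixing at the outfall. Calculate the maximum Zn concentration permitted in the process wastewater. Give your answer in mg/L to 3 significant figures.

0.823 mg/L

2.1 ML/d = 0.02431 m³/s.
25.7 µg/L = 0.0257 mg/L.
Mass balance: 0.16·0.1443 = 0.02431·Cₑ + 0.12·0.0257.
Cₑ = (0.02309 − 0.003084) / 0.02431 = 0.8231 mg/L.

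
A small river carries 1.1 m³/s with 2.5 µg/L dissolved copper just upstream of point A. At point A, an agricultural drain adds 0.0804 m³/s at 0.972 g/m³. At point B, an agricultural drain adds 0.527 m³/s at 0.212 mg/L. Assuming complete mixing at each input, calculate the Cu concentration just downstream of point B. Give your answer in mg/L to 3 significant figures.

0.113 mg/L

2.5 µg/L = 0.0025 mg/L.
After input A: C = (1.1·0.0025 + 0.0804·0.972) / 1.18 = 0.06854 mg/L.
After input B: C = (1.18·0.06854 + 0.527·0.212) / 1.707 = 0.1128 mg/L.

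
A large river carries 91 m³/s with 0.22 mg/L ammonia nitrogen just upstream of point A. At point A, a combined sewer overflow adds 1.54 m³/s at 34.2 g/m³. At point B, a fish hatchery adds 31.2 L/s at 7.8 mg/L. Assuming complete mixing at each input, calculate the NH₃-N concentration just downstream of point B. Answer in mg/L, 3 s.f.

0.788 mg/L

After input A: C = (91·0.22 + 1.54·34.2) / 92.54 = 0.7855 mg/L.
31.2 L/s = 0.0312 m³/s.
After input B: C = (92.54·0.7855 + 0.0312·7.8) / 92.57 = 0.7878 mg/L.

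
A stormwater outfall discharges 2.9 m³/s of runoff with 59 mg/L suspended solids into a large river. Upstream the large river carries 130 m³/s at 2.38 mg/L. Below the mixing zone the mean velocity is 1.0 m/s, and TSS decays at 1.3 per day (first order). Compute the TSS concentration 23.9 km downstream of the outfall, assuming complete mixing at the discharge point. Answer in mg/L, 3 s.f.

2.52 mg/L

After complete mixing, C₀ = (2.9·59 + 130·2.38) / 132.9 = 3.616 mg/L.
Travel time t = 2.39e+04 m / 1.0 m/s = 2.39e+04 s = 0.2766 d.
C = 3.616·exp(−1.3·0.2766) = 3.616·0.698 = 2.523 mg/L.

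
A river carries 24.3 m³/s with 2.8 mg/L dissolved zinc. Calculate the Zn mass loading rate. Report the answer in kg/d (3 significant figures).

Mass flux = Q·C = 24.3 m³/s × 2.8 g/m³ = 68.04 g/s.
= 68.04 g/s × 86.4 = 5879 kg/d.

5880 kg/d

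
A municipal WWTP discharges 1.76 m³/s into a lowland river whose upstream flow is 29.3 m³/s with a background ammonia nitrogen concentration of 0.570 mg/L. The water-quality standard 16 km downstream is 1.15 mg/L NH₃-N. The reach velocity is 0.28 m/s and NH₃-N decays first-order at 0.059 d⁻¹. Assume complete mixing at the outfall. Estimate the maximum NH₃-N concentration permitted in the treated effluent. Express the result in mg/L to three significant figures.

Travel time to the compliance point: t = 1.6e+04/0.28 = 5.714e+04 s = 0.6614 d; decay factor exp(−0.059·0.6614) = 0.9617.
So the concentration just after mixing may be at most 1.15/0.9617 = 1.196 mg/L.
Mass balance: 1.196·31.06 = 1.76·Cₑ + 29.3·0.57.
Cₑ = (37.14 − 16.7) / 1.76 = 11.61 mg/L.

11.6 mg/L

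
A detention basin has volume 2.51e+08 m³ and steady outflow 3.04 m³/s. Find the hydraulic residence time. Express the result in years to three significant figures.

Q = 3.04 m³/s × 3.156e+07 s/yr = 9.594e+07 m³/yr.
Hydraulic residence time τ = V/Q = 2.51e+08/9.594e+07 = 2.616 yr.

2.62 yr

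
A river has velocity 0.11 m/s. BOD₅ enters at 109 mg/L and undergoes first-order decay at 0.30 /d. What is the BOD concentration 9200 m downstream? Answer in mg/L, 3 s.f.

81.5 mg/L

Travel time t = 9200 m / 0.11 m/s = 9200/0.11 = 8.364e+04 s = 0.968 d.
First-order decay: C = 109·exp(−0.30·0.968) = 109·0.748 = 81.53 mg/L.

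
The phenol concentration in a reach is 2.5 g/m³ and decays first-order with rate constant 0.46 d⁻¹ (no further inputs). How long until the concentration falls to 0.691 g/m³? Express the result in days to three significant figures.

t = ln(C₀/C)/k = ln(2.5/0.691)/0.46 = 1.286/0.46 = 2.795 d.

2.80 d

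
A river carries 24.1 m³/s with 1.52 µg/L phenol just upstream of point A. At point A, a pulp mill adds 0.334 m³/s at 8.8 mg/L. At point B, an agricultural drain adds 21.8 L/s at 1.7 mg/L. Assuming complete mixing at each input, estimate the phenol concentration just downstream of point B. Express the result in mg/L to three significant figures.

1.52 µg/L = 0.00152 mg/L.
After input A: C = (24.1·0.00152 + 0.334·8.8) / 24.43 = 0.1218 mg/L.
21.8 L/s = 0.0218 m³/s.
After input B: C = (24.43·0.1218 + 0.0218·1.7) / 24.46 = 0.1232 mg/L.

0.123 mg/L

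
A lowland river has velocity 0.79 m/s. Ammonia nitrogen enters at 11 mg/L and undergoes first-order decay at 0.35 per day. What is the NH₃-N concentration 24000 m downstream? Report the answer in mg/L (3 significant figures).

Travel time t = 24000 m / 0.79 m/s = 2.4e+04/0.79 = 3.038e+04 s = 0.3516 d.
First-order decay: C = 11·exp(−0.35·0.3516) = 11·0.8842 = 9.726 mg/L.

9.73 mg/L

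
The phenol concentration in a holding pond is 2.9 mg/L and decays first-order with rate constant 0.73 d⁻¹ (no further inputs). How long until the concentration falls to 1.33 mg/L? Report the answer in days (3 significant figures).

t = ln(C₀/C)/k = ln(2.9/1.33)/0.73 = 0.7795/0.73 = 1.068 d.

1.07 d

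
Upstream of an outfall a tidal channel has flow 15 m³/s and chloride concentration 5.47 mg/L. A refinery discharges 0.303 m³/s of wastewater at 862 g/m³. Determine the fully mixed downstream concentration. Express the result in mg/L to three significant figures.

22.4 mg/L

By mass balance at complete mixing, C = (0.303·862 + 15·5.47) / (0.303 + 15) = 343.2/15.3 = 22.43 mg/L.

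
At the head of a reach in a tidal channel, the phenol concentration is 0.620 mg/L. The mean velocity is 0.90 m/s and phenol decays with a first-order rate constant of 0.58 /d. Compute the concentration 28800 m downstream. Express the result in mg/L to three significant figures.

Travel time t = 28800 m / 0.90 m/s = 2.88e+04/0.90 = 3.2e+04 s = 0.3704 d.
First-order decay: C = 0.620·exp(−0.58·0.3704) = 0.620·0.8067 = 0.5001 mg/L.

0.500 mg/L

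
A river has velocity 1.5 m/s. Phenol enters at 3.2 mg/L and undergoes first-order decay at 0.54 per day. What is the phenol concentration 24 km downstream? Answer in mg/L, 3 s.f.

2.90 mg/L

Travel time t = 24 km / 1.5 m/s = 2.4e+04/1.5 = 1.6e+04 s = 0.1852 d.
First-order decay: C = 3.2·exp(−0.54·0.1852) = 3.2·0.9048 = 2.895 mg/L.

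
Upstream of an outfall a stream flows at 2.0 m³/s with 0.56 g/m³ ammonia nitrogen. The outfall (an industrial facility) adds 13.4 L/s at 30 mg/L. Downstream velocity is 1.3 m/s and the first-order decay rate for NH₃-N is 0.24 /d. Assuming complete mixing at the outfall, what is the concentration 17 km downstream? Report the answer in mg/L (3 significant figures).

0.729 mg/L

13.4 L/s = 0.0134 m³/s.
After complete mixing, C₀ = (0.0134·30 + 2·0.56) / 2.013 = 0.7559 mg/L.
Travel time t = 1.7e+04 m / 1.3 m/s = 1.308e+04 s = 0.1514 d.
C = 0.7559·exp(−0.24·0.1514) = 0.7559·0.9643 = 0.729 mg/L.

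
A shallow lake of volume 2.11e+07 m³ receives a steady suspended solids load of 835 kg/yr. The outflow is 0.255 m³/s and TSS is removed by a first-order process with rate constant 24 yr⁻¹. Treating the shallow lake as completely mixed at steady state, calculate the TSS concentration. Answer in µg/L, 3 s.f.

Outflow Q = 0.255 m³/s × 3.156e+07 s/yr = 8.047e+06 m³/yr.
Steady-state CSTR mass balance: W = Q·C + k·V·C, so C = W/(Q + kV).
Q + kV = 8.047e+06 + 24·2.11e+07 = 5.144e+08 m³/yr.
C = 835/5.144e+08 = 1.623e-06 kg/m³ = 0.001623 mg/L = 1.623 µg/L.

1.62 µg/L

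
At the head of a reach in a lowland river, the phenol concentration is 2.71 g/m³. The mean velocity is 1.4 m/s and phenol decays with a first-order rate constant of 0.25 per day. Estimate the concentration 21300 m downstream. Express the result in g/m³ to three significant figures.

2.59 g/m³

Travel time t = 21300 m / 1.4 m/s = 2.13e+04/1.4 = 1.521e+04 s = 0.1761 d.
First-order decay: C = 2.71·exp(−0.25·0.1761) = 2.71·0.9569 = 2.593 g/m³.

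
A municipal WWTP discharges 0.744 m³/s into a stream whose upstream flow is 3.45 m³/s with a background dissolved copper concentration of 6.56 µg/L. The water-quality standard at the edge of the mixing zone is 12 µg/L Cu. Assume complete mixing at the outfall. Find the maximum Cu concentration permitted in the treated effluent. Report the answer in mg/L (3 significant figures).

6.56 µg/L = 0.00656 mg/L.
12 µg/L = 0.012 mg/L.
Mass balance: 0.012·4.194 = 0.744·Cₑ + 3.45·0.00656.
Cₑ = (0.05033 − 0.02263) / 0.744 = 0.03723 mg/L.

0.0372 mg/L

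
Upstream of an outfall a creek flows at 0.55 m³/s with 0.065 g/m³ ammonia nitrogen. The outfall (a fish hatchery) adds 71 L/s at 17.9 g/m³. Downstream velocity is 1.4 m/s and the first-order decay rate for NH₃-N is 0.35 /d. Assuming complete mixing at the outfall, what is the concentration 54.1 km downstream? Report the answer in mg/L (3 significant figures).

71 L/s = 0.071 m³/s.
After complete mixing, C₀ = (0.071·17.9 + 0.55·0.065) / 0.621 = 2.104 mg/L.
Travel time t = 5.41e+04 m / 1.4 m/s = 3.864e+04 s = 0.4473 d.
C = 2.104·exp(−0.35·0.4473) = 2.104·0.8551 = 1.799 mg/L.

1.80 mg/L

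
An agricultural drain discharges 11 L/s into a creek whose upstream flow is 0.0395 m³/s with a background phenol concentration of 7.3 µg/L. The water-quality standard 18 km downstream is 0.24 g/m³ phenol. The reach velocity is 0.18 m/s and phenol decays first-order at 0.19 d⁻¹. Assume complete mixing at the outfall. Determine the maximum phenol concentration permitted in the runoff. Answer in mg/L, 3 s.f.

11 L/s = 0.011 m³/s.
7.3 µg/L = 0.0073 mg/L.
Travel time to the compliance point: t = 1.8e+04/0.18 = 1e+05 s = 1.157 d; decay factor exp(−0.19·1.157) = 0.8026.
So the concentration just after mixing may be at most 0.24/0.8026 = 0.299 mg/L.
Mass balance: 0.299·0.0505 = 0.011·Cₑ + 0.0395·0.0073.
Cₑ = (0.0151 − 0.0002883) / 0.011 = 1.347 mg/L.

1.35 mg/L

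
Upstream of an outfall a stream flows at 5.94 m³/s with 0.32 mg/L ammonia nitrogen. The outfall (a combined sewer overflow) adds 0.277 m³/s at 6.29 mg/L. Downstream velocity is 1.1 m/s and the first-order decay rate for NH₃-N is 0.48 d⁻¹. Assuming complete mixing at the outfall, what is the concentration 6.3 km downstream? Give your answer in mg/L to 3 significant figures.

0.568 mg/L

After complete mixing, C₀ = (0.277·6.29 + 5.94·0.32) / 6.217 = 0.586 mg/L.
Travel time t = 6300 m / 1.1 m/s = 5727 s = 0.06629 d.
C = 0.586·exp(−0.48·0.06629) = 0.586·0.9687 = 0.5676 mg/L.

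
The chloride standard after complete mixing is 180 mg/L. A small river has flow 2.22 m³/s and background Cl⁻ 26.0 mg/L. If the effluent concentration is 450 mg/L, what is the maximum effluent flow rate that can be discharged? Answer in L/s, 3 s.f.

1270 L/s

Mass balance at complete mixing: C_std·(Q_w + Q_r) = Q_w·C_e + Q_r·C_b.
Rearranging, Q_w = Q_r·(C_std − C_b)/(C_e − C_std) = 2.22·(180 − 26) / (450 − 180) = 1.266 m³/s.
= 1266 L/s.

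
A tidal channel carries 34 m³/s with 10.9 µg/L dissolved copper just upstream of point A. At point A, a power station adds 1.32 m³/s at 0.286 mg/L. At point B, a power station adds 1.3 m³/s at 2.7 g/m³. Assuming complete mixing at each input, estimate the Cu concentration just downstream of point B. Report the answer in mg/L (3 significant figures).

0.116 mg/L

10.9 µg/L = 0.0109 mg/L.
After input A: C = (34·0.0109 + 1.32·0.286) / 35.32 = 0.02118 mg/L.
After input B: C = (35.32·0.02118 + 1.3·2.7) / 36.62 = 0.1163 mg/L.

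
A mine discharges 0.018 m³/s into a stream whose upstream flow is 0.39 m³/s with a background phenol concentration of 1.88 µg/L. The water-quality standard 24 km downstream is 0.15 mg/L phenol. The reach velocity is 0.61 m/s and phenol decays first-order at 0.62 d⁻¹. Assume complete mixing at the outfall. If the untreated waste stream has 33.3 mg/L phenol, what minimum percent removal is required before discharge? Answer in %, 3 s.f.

1.88 µg/L = 0.00188 mg/L.
Travel time to the compliance point: t = 2.4e+04/0.61 = 3.934e+04 s = 0.4554 d; decay factor exp(−0.62·0.4554) = 0.754.
So the concentration just after mixing may be at most 0.15/0.754 = 0.1989 mg/L.
Mass balance: 0.1989·0.408 = 0.018·Cₑ + 0.39·0.00188.
Cₑ = (0.08116 − 0.0007332) / 0.018 = 4.468 mg/L.
Required removal = 1 − 4.468/33.3 = 86.58 %.

86.6 %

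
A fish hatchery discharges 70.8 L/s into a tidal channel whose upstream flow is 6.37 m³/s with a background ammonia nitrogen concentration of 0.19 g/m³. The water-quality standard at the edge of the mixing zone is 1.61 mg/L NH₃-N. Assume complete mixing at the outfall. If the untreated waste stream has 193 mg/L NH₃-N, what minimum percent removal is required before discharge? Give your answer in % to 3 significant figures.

70.8 L/s = 0.0708 m³/s.
Mass balance: 1.61·6.441 = 0.0708·Cₑ + 6.37·0.19.
Cₑ = (10.37 − 1.21) / 0.0708 = 129.4 mg/L.
Required removal = 1 − 129.4/193 = 32.97 %.

33.0 %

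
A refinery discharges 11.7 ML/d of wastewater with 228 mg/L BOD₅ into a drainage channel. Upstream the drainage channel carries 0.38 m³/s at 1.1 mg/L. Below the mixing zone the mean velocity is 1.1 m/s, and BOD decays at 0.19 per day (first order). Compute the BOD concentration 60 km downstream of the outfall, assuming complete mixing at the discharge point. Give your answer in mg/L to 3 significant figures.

11.7 ML/d = 0.1354 m³/s.
After complete mixing, C₀ = (0.1354·228 + 0.38·1.1) / 0.5154 = 60.71 mg/L.
Travel time t = 6e+04 m / 1.1 m/s = 5.455e+04 s = 0.6313 d.
C = 60.71·exp(−0.19·0.6313) = 60.71·0.887 = 53.85 mg/L.

53.9 mg/L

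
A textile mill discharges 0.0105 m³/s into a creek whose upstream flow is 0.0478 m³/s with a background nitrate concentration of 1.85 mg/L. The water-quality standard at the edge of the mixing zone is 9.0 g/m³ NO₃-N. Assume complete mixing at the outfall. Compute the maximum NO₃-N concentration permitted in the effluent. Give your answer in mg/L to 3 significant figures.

41.5 mg/L

Mass balance: 9·0.0583 = 0.0105·Cₑ + 0.0478·1.85.
Cₑ = (0.5247 − 0.08843) / 0.0105 = 41.55 mg/L.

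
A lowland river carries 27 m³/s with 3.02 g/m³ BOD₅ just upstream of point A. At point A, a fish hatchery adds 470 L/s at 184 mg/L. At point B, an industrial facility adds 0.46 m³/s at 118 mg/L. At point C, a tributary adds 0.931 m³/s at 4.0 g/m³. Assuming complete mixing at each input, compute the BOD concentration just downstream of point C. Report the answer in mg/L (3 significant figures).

7.83 mg/L

470 L/s = 0.47 m³/s.
After input A: C = (27·3.02 + 0.47·184) / 27.47 = 6.116 mg/L.
After input B: C = (27.47·6.116 + 0.46·118) / 27.93 = 7.959 mg/L.
After input C: C = (27.93·7.959 + 0.931·4) / 28.86 = 7.831 mg/L.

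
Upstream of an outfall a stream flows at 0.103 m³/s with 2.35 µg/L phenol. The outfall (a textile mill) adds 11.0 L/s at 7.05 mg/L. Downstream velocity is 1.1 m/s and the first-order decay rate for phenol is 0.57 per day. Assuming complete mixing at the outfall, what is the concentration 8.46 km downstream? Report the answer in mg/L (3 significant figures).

11.0 L/s = 0.011 m³/s.
2.35 µg/L = 0.00235 mg/L.
After complete mixing, C₀ = (0.011·7.05 + 0.103·0.00235) / 0.114 = 0.6824 mg/L.
Travel time t = 8460 m / 1.1 m/s = 7691 s = 0.08902 d.
C = 0.6824·exp(−0.57·0.08902) = 0.6824·0.9505 = 0.6486 mg/L.

0.649 mg/L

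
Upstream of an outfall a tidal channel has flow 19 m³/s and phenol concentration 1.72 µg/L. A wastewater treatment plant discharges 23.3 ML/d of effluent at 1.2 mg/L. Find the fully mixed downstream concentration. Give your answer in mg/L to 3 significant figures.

23.3 ML/d = 0.2697 m³/s.
1.72 µg/L = 0.00172 mg/L.
By mass balance at complete mixing, C = (0.2697·1.2 + 19·0.00172) / (0.2697 + 19) = 0.3563/19.27 = 0.01849 mg/L.

0.0185 mg/L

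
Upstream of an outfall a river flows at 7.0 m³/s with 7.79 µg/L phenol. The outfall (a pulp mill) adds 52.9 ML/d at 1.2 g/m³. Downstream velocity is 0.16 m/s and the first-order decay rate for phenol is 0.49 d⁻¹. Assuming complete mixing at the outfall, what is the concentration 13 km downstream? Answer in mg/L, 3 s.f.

0.0654 mg/L

52.9 ML/d = 0.6123 m³/s.
7.79 µg/L = 0.00779 mg/L.
After complete mixing, C₀ = (0.6123·1.2 + 7·0.00779) / 7.612 = 0.1037 mg/L.
Travel time t = 1.3e+04 m / 0.16 m/s = 8.125e+04 s = 0.9404 d.
C = 0.1037·exp(−0.49·0.9404) = 0.1037·0.6308 = 0.0654 mg/L.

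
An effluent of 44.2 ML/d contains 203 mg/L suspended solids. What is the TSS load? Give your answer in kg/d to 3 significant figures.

44.2 ML/d = 0.5116 m³/s.
Mass flux = Q·C = 0.5116 m³/s × 203 g/m³ = 103.8 g/s.
= 103.8 g/s × 86.4 = 8973 kg/d.

8970 kg/d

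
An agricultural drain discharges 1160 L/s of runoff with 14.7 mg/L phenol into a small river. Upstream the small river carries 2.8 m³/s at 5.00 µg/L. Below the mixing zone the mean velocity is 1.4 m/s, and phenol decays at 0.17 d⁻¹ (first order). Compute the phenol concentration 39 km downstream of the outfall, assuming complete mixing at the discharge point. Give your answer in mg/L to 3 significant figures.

4.08 mg/L

1160 L/s = 1.16 m³/s.
5.00 µg/L = 0.005 mg/L.
After complete mixing, C₀ = (1.16·14.7 + 2.8·0.005) / 3.96 = 4.31 mg/L.
Travel time t = 3.9e+04 m / 1.4 m/s = 2.786e+04 s = 0.3224 d.
C = 4.31·exp(−0.17·0.3224) = 4.31·0.9467 = 4.08 mg/L.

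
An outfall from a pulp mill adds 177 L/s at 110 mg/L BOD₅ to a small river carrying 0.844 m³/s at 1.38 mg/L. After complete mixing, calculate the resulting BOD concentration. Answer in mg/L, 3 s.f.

20.2 mg/L

177 L/s = 0.177 m³/s.
By mass balance at complete mixing, C = (0.177·110 + 0.844·1.38) / (0.177 + 0.844) = 20.63/1.021 = 20.21 mg/L.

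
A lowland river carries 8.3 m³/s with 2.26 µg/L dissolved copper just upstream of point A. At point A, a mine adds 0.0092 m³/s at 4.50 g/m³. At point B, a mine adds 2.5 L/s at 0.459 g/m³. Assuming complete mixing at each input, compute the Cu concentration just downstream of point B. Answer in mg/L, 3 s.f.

2.26 µg/L = 0.00226 mg/L.
After input A: C = (8.3·0.00226 + 0.0092·4.5) / 8.309 = 0.00724 mg/L.
2.5 L/s = 0.0025 m³/s.
After input B: C = (8.309·0.00724 + 0.0025·0.459) / 8.312 = 0.007376 mg/L.

0.00738 mg/L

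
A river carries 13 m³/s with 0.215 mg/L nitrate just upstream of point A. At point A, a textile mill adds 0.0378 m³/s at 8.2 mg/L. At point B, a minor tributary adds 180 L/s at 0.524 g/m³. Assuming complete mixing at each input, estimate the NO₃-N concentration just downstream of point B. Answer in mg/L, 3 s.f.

After input A: C = (13·0.215 + 0.0378·8.2) / 13.04 = 0.2382 mg/L.
180 L/s = 0.18 m³/s.
After input B: C = (13.04·0.2382 + 0.18·0.524) / 13.22 = 0.242 mg/L.

0.242 mg/L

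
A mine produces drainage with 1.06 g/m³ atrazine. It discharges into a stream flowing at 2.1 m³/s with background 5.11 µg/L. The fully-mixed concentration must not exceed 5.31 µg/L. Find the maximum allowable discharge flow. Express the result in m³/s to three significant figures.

5.11 µg/L = 0.00511 mg/L.
5.31 µg/L = 0.00531 mg/L.
Mass balance at complete mixing: C_std·(Q_w + Q_r) = Q_w·C_e + Q_r·C_b.
Rearranging, Q_w = Q_r·(C_std − C_b)/(C_e − C_std) = 2.1·(0.00531 − 0.00511) / (1.06 − 0.00531) = 0.0003982 m³/s.

0.000398 m³/s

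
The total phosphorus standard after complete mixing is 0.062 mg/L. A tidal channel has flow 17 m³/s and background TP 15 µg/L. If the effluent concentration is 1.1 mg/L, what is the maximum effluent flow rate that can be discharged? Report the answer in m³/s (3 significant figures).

0.770 m³/s

15 µg/L = 0.015 mg/L.
Mass balance at complete mixing: C_std·(Q_w + Q_r) = Q_w·C_e + Q_r·C_b.
Rearranging, Q_w = Q_r·(C_std − C_b)/(C_e − C_std) = 17·(0.062 − 0.015) / (1.1 − 0.062) = 0.7697 m³/s.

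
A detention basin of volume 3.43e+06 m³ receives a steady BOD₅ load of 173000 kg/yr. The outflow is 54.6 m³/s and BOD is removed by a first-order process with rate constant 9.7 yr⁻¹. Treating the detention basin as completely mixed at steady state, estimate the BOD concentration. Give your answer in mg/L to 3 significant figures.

Outflow Q = 54.6 m³/s × 3.156e+07 s/yr = 1.723e+09 m³/yr.
Steady-state CSTR mass balance: W = Q·C + k·V·C, so C = W/(Q + kV).
Q + kV = 1.723e+09 + 9.7·3.43e+06 = 1.756e+09 m³/yr.
C = 173000/1.756e+09 = 9.85e-05 kg/m³ = 0.0985 mg/L.

0.0985 mg/L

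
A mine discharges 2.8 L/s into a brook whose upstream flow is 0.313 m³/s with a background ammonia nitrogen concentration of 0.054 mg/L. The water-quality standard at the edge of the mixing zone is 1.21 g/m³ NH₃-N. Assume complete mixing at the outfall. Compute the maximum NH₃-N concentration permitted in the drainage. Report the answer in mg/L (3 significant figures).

130 mg/L

2.8 L/s = 0.0028 m³/s.
Mass balance: 1.21·0.3158 = 0.0028·Cₑ + 0.313·0.054.
Cₑ = (0.3821 − 0.0169) / 0.0028 = 130.4 mg/L.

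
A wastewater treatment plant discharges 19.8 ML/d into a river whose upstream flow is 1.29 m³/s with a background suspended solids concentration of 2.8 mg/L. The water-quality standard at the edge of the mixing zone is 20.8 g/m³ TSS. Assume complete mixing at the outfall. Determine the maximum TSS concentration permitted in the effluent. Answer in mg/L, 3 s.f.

122 mg/L

19.8 ML/d = 0.2292 m³/s.
Mass balance: 20.8·1.519 = 0.2292·Cₑ + 1.29·2.8.
Cₑ = (31.6 − 3.612) / 0.2292 = 122.1 mg/L.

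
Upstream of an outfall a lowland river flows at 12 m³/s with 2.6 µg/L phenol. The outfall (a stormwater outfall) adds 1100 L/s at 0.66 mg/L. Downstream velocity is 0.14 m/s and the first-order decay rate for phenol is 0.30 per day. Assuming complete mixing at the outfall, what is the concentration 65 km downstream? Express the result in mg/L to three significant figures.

1100 L/s = 1.1 m³/s.
2.6 µg/L = 0.0026 mg/L.
After complete mixing, C₀ = (1.1·0.66 + 12·0.0026) / 13.1 = 0.0578 mg/L.
Travel time t = 6.5e+04 m / 0.14 m/s = 4.643e+05 s = 5.374 d.
C = 0.0578·exp(−0.30·5.374) = 0.0578·0.1995 = 0.01153 mg/L.

0.0115 mg/L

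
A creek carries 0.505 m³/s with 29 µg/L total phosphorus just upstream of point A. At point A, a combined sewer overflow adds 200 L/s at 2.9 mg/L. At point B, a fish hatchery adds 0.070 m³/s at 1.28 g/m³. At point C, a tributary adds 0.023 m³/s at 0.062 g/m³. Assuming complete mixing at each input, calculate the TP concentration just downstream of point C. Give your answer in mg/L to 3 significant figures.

29 µg/L = 0.029 mg/L.
200 L/s = 0.2 m³/s.
After input A: C = (0.505·0.029 + 0.2·2.9) / 0.705 = 0.8435 mg/L.
After input B: C = (0.705·0.8435 + 0.07·1.28) / 0.775 = 0.8829 mg/L.
After input C: C = (0.775·0.8829 + 0.023·0.062) / 0.798 = 0.8592 mg/L.

0.859 mg/L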